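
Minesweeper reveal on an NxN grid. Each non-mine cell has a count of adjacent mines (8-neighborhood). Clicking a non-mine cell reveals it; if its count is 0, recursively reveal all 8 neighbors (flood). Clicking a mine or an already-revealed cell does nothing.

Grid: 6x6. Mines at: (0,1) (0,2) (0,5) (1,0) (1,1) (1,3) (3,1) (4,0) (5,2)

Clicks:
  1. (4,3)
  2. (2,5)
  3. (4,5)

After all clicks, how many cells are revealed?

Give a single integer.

Answer: 17

Derivation:
Click 1 (4,3) count=1: revealed 1 new [(4,3)] -> total=1
Click 2 (2,5) count=0: revealed 16 new [(1,4) (1,5) (2,2) (2,3) (2,4) (2,5) (3,2) (3,3) (3,4) (3,5) (4,2) (4,4) (4,5) (5,3) (5,4) (5,5)] -> total=17
Click 3 (4,5) count=0: revealed 0 new [(none)] -> total=17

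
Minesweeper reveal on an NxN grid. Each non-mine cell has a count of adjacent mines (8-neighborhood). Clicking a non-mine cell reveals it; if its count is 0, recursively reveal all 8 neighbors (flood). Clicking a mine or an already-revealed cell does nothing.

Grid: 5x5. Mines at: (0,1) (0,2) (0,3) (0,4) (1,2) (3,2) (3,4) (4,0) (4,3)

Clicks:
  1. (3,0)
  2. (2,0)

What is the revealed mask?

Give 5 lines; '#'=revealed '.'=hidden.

Click 1 (3,0) count=1: revealed 1 new [(3,0)] -> total=1
Click 2 (2,0) count=0: revealed 5 new [(1,0) (1,1) (2,0) (2,1) (3,1)] -> total=6

Answer: .....
##...
##...
##...
.....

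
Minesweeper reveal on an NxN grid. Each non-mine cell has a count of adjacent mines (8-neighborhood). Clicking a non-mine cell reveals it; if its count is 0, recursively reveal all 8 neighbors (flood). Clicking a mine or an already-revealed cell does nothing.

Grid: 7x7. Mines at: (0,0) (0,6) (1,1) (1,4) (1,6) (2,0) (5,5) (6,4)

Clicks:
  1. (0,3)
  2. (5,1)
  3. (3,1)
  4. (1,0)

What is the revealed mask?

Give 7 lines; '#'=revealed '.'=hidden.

Click 1 (0,3) count=1: revealed 1 new [(0,3)] -> total=1
Click 2 (5,1) count=0: revealed 29 new [(2,1) (2,2) (2,3) (2,4) (2,5) (2,6) (3,0) (3,1) (3,2) (3,3) (3,4) (3,5) (3,6) (4,0) (4,1) (4,2) (4,3) (4,4) (4,5) (4,6) (5,0) (5,1) (5,2) (5,3) (5,4) (6,0) (6,1) (6,2) (6,3)] -> total=30
Click 3 (3,1) count=1: revealed 0 new [(none)] -> total=30
Click 4 (1,0) count=3: revealed 1 new [(1,0)] -> total=31

Answer: ...#...
#......
.######
#######
#######
#####..
####...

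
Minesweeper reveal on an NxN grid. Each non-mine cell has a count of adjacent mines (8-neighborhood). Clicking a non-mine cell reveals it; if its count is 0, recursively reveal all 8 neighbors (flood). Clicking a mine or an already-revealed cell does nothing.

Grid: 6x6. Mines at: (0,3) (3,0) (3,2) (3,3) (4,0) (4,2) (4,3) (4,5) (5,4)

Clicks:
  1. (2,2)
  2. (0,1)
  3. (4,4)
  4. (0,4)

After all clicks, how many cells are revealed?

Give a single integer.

Click 1 (2,2) count=2: revealed 1 new [(2,2)] -> total=1
Click 2 (0,1) count=0: revealed 8 new [(0,0) (0,1) (0,2) (1,0) (1,1) (1,2) (2,0) (2,1)] -> total=9
Click 3 (4,4) count=4: revealed 1 new [(4,4)] -> total=10
Click 4 (0,4) count=1: revealed 1 new [(0,4)] -> total=11

Answer: 11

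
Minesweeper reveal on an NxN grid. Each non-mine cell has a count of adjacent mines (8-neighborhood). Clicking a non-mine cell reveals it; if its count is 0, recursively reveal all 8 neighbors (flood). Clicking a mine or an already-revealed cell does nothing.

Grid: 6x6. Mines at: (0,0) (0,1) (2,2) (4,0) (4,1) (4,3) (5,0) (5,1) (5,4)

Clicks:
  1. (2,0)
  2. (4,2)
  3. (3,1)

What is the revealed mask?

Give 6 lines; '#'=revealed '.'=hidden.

Click 1 (2,0) count=0: revealed 6 new [(1,0) (1,1) (2,0) (2,1) (3,0) (3,1)] -> total=6
Click 2 (4,2) count=3: revealed 1 new [(4,2)] -> total=7
Click 3 (3,1) count=3: revealed 0 new [(none)] -> total=7

Answer: ......
##....
##....
##....
..#...
......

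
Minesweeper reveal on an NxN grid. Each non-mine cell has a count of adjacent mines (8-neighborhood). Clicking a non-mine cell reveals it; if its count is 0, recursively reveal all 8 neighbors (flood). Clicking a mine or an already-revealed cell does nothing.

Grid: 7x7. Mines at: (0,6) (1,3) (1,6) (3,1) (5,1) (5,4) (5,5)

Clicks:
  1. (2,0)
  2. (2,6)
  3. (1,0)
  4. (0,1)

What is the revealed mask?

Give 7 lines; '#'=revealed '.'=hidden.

Answer: ###....
###....
###...#
.......
.......
.......
.......

Derivation:
Click 1 (2,0) count=1: revealed 1 new [(2,0)] -> total=1
Click 2 (2,6) count=1: revealed 1 new [(2,6)] -> total=2
Click 3 (1,0) count=0: revealed 8 new [(0,0) (0,1) (0,2) (1,0) (1,1) (1,2) (2,1) (2,2)] -> total=10
Click 4 (0,1) count=0: revealed 0 new [(none)] -> total=10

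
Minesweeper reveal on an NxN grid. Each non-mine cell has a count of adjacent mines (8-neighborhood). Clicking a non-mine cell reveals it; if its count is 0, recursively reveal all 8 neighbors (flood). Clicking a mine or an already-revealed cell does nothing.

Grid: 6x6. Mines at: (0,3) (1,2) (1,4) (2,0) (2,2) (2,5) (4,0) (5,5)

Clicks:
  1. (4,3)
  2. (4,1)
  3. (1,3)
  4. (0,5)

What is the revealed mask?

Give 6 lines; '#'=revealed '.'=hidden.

Answer: .....#
...#..
......
.####.
.####.
.####.

Derivation:
Click 1 (4,3) count=0: revealed 12 new [(3,1) (3,2) (3,3) (3,4) (4,1) (4,2) (4,3) (4,4) (5,1) (5,2) (5,3) (5,4)] -> total=12
Click 2 (4,1) count=1: revealed 0 new [(none)] -> total=12
Click 3 (1,3) count=4: revealed 1 new [(1,3)] -> total=13
Click 4 (0,5) count=1: revealed 1 new [(0,5)] -> total=14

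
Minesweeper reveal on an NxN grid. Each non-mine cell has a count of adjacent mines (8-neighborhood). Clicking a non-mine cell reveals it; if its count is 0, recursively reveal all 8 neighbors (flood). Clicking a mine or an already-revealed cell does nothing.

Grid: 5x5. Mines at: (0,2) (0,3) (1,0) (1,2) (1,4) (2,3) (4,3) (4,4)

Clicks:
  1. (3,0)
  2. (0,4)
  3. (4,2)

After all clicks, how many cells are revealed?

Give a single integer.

Answer: 10

Derivation:
Click 1 (3,0) count=0: revealed 9 new [(2,0) (2,1) (2,2) (3,0) (3,1) (3,2) (4,0) (4,1) (4,2)] -> total=9
Click 2 (0,4) count=2: revealed 1 new [(0,4)] -> total=10
Click 3 (4,2) count=1: revealed 0 new [(none)] -> total=10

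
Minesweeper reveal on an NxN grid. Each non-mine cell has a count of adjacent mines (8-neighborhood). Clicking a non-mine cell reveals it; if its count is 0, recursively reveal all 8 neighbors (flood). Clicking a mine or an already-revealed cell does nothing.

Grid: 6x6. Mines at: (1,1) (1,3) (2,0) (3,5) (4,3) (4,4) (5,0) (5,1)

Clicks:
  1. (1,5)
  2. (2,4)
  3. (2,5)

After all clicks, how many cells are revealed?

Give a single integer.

Click 1 (1,5) count=0: revealed 6 new [(0,4) (0,5) (1,4) (1,5) (2,4) (2,5)] -> total=6
Click 2 (2,4) count=2: revealed 0 new [(none)] -> total=6
Click 3 (2,5) count=1: revealed 0 new [(none)] -> total=6

Answer: 6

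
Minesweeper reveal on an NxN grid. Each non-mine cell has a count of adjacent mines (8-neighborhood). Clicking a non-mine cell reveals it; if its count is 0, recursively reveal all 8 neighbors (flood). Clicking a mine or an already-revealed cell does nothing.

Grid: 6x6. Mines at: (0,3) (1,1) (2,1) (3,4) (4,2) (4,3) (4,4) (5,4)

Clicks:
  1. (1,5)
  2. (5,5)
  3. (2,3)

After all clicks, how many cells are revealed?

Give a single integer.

Answer: 8

Derivation:
Click 1 (1,5) count=0: revealed 6 new [(0,4) (0,5) (1,4) (1,5) (2,4) (2,5)] -> total=6
Click 2 (5,5) count=2: revealed 1 new [(5,5)] -> total=7
Click 3 (2,3) count=1: revealed 1 new [(2,3)] -> total=8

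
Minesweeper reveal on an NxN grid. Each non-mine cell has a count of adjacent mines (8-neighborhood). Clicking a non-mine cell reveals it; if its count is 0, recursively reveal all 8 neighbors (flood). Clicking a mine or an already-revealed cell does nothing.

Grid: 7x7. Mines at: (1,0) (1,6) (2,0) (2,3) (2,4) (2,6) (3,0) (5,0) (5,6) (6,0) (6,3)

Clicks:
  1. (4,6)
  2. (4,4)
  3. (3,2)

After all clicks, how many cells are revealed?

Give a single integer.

Click 1 (4,6) count=1: revealed 1 new [(4,6)] -> total=1
Click 2 (4,4) count=0: revealed 15 new [(3,1) (3,2) (3,3) (3,4) (3,5) (4,1) (4,2) (4,3) (4,4) (4,5) (5,1) (5,2) (5,3) (5,4) (5,5)] -> total=16
Click 3 (3,2) count=1: revealed 0 new [(none)] -> total=16

Answer: 16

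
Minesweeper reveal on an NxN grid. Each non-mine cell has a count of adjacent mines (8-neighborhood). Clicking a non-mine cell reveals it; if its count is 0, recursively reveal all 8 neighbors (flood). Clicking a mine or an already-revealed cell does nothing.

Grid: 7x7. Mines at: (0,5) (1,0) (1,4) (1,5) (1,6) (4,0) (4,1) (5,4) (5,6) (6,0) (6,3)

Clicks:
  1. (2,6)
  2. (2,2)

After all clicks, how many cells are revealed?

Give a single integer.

Answer: 23

Derivation:
Click 1 (2,6) count=2: revealed 1 new [(2,6)] -> total=1
Click 2 (2,2) count=0: revealed 22 new [(0,1) (0,2) (0,3) (1,1) (1,2) (1,3) (2,1) (2,2) (2,3) (2,4) (2,5) (3,1) (3,2) (3,3) (3,4) (3,5) (3,6) (4,2) (4,3) (4,4) (4,5) (4,6)] -> total=23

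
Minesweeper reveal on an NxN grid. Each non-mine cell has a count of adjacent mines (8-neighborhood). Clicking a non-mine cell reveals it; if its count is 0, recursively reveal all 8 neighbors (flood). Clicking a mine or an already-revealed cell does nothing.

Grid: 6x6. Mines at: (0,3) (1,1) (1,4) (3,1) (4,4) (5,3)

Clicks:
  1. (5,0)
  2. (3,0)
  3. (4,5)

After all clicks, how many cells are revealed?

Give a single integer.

Answer: 8

Derivation:
Click 1 (5,0) count=0: revealed 6 new [(4,0) (4,1) (4,2) (5,0) (5,1) (5,2)] -> total=6
Click 2 (3,0) count=1: revealed 1 new [(3,0)] -> total=7
Click 3 (4,5) count=1: revealed 1 new [(4,5)] -> total=8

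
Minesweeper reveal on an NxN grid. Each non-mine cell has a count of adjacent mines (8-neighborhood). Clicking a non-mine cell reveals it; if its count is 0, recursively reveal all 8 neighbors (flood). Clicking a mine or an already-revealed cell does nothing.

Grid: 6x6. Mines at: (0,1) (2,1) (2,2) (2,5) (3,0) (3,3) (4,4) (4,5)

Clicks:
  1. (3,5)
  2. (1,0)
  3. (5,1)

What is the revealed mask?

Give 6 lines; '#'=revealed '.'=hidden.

Click 1 (3,5) count=3: revealed 1 new [(3,5)] -> total=1
Click 2 (1,0) count=2: revealed 1 new [(1,0)] -> total=2
Click 3 (5,1) count=0: revealed 8 new [(4,0) (4,1) (4,2) (4,3) (5,0) (5,1) (5,2) (5,3)] -> total=10

Answer: ......
#.....
......
.....#
####..
####..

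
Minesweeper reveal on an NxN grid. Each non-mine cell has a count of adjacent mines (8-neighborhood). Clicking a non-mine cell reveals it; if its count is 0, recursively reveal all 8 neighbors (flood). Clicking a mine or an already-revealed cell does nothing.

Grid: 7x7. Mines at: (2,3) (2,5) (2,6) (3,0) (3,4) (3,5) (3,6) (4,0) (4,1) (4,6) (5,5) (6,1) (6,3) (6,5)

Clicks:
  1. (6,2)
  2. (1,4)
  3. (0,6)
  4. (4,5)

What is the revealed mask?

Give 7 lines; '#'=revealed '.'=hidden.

Click 1 (6,2) count=2: revealed 1 new [(6,2)] -> total=1
Click 2 (1,4) count=2: revealed 1 new [(1,4)] -> total=2
Click 3 (0,6) count=0: revealed 16 new [(0,0) (0,1) (0,2) (0,3) (0,4) (0,5) (0,6) (1,0) (1,1) (1,2) (1,3) (1,5) (1,6) (2,0) (2,1) (2,2)] -> total=18
Click 4 (4,5) count=5: revealed 1 new [(4,5)] -> total=19

Answer: #######
#######
###....
.......
.....#.
.......
..#....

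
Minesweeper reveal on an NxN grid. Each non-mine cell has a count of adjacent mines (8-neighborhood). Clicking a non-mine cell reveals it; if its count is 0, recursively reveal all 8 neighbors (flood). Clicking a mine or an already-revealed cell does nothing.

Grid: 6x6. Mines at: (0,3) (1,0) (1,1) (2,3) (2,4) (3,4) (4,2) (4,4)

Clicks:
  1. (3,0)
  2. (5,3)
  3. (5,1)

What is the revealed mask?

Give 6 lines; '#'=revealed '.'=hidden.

Answer: ......
......
##....
##....
##....
##.#..

Derivation:
Click 1 (3,0) count=0: revealed 8 new [(2,0) (2,1) (3,0) (3,1) (4,0) (4,1) (5,0) (5,1)] -> total=8
Click 2 (5,3) count=2: revealed 1 new [(5,3)] -> total=9
Click 3 (5,1) count=1: revealed 0 new [(none)] -> total=9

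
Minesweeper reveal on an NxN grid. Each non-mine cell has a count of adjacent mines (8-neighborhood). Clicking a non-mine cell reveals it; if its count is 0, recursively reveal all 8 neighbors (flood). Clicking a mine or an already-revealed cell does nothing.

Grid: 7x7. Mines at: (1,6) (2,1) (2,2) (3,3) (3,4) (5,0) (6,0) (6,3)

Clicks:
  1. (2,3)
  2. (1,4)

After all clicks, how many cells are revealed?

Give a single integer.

Click 1 (2,3) count=3: revealed 1 new [(2,3)] -> total=1
Click 2 (1,4) count=0: revealed 14 new [(0,0) (0,1) (0,2) (0,3) (0,4) (0,5) (1,0) (1,1) (1,2) (1,3) (1,4) (1,5) (2,4) (2,5)] -> total=15

Answer: 15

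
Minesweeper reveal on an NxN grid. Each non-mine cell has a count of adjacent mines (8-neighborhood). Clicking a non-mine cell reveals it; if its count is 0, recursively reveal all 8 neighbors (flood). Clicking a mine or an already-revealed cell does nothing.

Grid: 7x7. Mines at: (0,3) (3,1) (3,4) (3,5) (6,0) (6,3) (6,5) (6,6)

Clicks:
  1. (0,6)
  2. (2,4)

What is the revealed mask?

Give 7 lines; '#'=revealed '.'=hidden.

Click 1 (0,6) count=0: revealed 9 new [(0,4) (0,5) (0,6) (1,4) (1,5) (1,6) (2,4) (2,5) (2,6)] -> total=9
Click 2 (2,4) count=2: revealed 0 new [(none)] -> total=9

Answer: ....###
....###
....###
.......
.......
.......
.......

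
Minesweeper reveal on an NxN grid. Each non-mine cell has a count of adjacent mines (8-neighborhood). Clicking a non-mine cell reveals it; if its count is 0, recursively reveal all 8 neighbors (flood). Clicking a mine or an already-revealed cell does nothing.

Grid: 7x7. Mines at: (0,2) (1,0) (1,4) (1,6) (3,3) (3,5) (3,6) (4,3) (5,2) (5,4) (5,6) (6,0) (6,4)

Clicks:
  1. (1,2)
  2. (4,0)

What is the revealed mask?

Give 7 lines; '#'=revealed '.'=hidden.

Click 1 (1,2) count=1: revealed 1 new [(1,2)] -> total=1
Click 2 (4,0) count=0: revealed 11 new [(2,0) (2,1) (2,2) (3,0) (3,1) (3,2) (4,0) (4,1) (4,2) (5,0) (5,1)] -> total=12

Answer: .......
..#....
###....
###....
###....
##.....
.......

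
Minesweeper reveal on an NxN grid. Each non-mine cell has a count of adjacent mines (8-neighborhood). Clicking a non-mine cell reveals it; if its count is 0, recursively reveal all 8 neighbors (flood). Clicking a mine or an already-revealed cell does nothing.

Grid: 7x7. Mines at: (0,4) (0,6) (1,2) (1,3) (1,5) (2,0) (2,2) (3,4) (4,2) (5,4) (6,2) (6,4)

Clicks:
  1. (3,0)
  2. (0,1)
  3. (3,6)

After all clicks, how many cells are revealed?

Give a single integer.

Answer: 12

Derivation:
Click 1 (3,0) count=1: revealed 1 new [(3,0)] -> total=1
Click 2 (0,1) count=1: revealed 1 new [(0,1)] -> total=2
Click 3 (3,6) count=0: revealed 10 new [(2,5) (2,6) (3,5) (3,6) (4,5) (4,6) (5,5) (5,6) (6,5) (6,6)] -> total=12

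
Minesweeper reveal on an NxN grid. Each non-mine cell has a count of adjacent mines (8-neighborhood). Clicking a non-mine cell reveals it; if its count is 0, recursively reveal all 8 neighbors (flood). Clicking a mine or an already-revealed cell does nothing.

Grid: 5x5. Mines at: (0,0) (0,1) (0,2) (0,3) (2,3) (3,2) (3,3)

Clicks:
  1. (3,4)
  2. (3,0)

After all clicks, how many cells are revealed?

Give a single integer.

Answer: 9

Derivation:
Click 1 (3,4) count=2: revealed 1 new [(3,4)] -> total=1
Click 2 (3,0) count=0: revealed 8 new [(1,0) (1,1) (2,0) (2,1) (3,0) (3,1) (4,0) (4,1)] -> total=9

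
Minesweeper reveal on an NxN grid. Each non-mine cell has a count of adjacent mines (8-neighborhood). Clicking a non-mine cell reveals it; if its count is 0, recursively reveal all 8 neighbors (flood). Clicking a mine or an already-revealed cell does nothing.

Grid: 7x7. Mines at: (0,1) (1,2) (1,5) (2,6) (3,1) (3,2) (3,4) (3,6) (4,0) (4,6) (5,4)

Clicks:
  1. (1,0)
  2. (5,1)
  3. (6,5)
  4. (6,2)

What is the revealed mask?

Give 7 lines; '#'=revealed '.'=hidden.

Click 1 (1,0) count=1: revealed 1 new [(1,0)] -> total=1
Click 2 (5,1) count=1: revealed 1 new [(5,1)] -> total=2
Click 3 (6,5) count=1: revealed 1 new [(6,5)] -> total=3
Click 4 (6,2) count=0: revealed 10 new [(4,1) (4,2) (4,3) (5,0) (5,2) (5,3) (6,0) (6,1) (6,2) (6,3)] -> total=13

Answer: .......
#......
.......
.......
.###...
####...
####.#.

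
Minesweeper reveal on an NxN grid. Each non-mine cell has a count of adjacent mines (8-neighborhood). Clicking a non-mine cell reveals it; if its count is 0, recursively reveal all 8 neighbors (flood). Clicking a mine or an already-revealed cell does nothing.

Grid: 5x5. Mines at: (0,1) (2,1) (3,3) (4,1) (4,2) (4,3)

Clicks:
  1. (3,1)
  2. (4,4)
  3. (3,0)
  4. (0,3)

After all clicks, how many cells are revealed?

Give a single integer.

Answer: 12

Derivation:
Click 1 (3,1) count=3: revealed 1 new [(3,1)] -> total=1
Click 2 (4,4) count=2: revealed 1 new [(4,4)] -> total=2
Click 3 (3,0) count=2: revealed 1 new [(3,0)] -> total=3
Click 4 (0,3) count=0: revealed 9 new [(0,2) (0,3) (0,4) (1,2) (1,3) (1,4) (2,2) (2,3) (2,4)] -> total=12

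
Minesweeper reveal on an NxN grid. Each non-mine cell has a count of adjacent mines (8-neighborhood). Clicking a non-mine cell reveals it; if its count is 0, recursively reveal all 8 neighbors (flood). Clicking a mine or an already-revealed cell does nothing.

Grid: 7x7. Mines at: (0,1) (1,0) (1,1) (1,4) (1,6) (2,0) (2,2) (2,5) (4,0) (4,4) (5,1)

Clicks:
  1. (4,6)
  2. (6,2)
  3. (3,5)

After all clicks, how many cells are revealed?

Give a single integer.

Answer: 14

Derivation:
Click 1 (4,6) count=0: revealed 14 new [(3,5) (3,6) (4,5) (4,6) (5,2) (5,3) (5,4) (5,5) (5,6) (6,2) (6,3) (6,4) (6,5) (6,6)] -> total=14
Click 2 (6,2) count=1: revealed 0 new [(none)] -> total=14
Click 3 (3,5) count=2: revealed 0 new [(none)] -> total=14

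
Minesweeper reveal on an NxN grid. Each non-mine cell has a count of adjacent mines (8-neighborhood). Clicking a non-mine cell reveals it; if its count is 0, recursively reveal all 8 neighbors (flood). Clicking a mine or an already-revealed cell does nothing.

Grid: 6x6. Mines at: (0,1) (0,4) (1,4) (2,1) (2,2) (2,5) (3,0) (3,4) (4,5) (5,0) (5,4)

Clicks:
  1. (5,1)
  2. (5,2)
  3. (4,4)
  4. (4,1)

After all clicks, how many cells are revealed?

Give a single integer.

Answer: 10

Derivation:
Click 1 (5,1) count=1: revealed 1 new [(5,1)] -> total=1
Click 2 (5,2) count=0: revealed 8 new [(3,1) (3,2) (3,3) (4,1) (4,2) (4,3) (5,2) (5,3)] -> total=9
Click 3 (4,4) count=3: revealed 1 new [(4,4)] -> total=10
Click 4 (4,1) count=2: revealed 0 new [(none)] -> total=10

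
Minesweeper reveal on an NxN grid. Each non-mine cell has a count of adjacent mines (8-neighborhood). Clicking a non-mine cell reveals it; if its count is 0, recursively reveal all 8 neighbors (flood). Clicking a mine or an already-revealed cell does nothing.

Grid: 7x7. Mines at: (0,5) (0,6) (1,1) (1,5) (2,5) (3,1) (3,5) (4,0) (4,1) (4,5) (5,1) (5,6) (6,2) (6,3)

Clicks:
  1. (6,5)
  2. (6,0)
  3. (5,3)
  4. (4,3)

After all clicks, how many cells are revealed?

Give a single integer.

Click 1 (6,5) count=1: revealed 1 new [(6,5)] -> total=1
Click 2 (6,0) count=1: revealed 1 new [(6,0)] -> total=2
Click 3 (5,3) count=2: revealed 1 new [(5,3)] -> total=3
Click 4 (4,3) count=0: revealed 17 new [(0,2) (0,3) (0,4) (1,2) (1,3) (1,4) (2,2) (2,3) (2,4) (3,2) (3,3) (3,4) (4,2) (4,3) (4,4) (5,2) (5,4)] -> total=20

Answer: 20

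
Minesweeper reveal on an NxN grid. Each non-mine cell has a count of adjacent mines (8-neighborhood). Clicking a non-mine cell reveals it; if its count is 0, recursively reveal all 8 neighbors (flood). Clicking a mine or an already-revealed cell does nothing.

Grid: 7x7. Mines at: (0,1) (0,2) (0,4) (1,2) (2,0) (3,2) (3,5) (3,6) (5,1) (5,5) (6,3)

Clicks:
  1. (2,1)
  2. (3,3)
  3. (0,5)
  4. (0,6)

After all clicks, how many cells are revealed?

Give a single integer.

Click 1 (2,1) count=3: revealed 1 new [(2,1)] -> total=1
Click 2 (3,3) count=1: revealed 1 new [(3,3)] -> total=2
Click 3 (0,5) count=1: revealed 1 new [(0,5)] -> total=3
Click 4 (0,6) count=0: revealed 5 new [(0,6) (1,5) (1,6) (2,5) (2,6)] -> total=8

Answer: 8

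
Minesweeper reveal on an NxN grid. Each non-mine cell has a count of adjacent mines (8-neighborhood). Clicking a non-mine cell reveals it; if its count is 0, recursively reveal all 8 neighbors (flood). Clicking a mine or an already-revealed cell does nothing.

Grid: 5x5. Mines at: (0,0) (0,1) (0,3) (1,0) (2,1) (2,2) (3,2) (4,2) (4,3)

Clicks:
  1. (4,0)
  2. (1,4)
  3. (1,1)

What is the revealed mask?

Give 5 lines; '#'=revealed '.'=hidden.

Click 1 (4,0) count=0: revealed 4 new [(3,0) (3,1) (4,0) (4,1)] -> total=4
Click 2 (1,4) count=1: revealed 1 new [(1,4)] -> total=5
Click 3 (1,1) count=5: revealed 1 new [(1,1)] -> total=6

Answer: .....
.#..#
.....
##...
##...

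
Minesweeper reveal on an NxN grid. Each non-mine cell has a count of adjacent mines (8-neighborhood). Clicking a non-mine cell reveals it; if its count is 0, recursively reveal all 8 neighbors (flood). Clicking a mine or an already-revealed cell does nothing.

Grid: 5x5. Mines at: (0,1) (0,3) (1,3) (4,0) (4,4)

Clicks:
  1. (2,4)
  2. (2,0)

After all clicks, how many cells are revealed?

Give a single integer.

Answer: 15

Derivation:
Click 1 (2,4) count=1: revealed 1 new [(2,4)] -> total=1
Click 2 (2,0) count=0: revealed 14 new [(1,0) (1,1) (1,2) (2,0) (2,1) (2,2) (2,3) (3,0) (3,1) (3,2) (3,3) (4,1) (4,2) (4,3)] -> total=15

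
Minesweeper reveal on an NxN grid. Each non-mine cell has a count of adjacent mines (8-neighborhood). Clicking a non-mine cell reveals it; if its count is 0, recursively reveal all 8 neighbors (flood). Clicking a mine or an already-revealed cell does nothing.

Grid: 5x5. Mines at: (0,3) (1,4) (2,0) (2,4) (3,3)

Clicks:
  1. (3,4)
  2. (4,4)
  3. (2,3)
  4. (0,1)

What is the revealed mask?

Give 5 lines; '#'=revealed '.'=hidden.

Answer: ###..
###..
...#.
....#
....#

Derivation:
Click 1 (3,4) count=2: revealed 1 new [(3,4)] -> total=1
Click 2 (4,4) count=1: revealed 1 new [(4,4)] -> total=2
Click 3 (2,3) count=3: revealed 1 new [(2,3)] -> total=3
Click 4 (0,1) count=0: revealed 6 new [(0,0) (0,1) (0,2) (1,0) (1,1) (1,2)] -> total=9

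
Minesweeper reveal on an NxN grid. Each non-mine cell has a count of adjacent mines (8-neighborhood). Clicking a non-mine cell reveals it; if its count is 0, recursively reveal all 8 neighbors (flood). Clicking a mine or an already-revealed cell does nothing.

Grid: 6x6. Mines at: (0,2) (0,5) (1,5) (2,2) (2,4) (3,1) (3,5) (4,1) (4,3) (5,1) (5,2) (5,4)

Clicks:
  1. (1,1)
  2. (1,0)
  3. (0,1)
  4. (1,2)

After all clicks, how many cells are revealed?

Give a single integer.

Click 1 (1,1) count=2: revealed 1 new [(1,1)] -> total=1
Click 2 (1,0) count=0: revealed 5 new [(0,0) (0,1) (1,0) (2,0) (2,1)] -> total=6
Click 3 (0,1) count=1: revealed 0 new [(none)] -> total=6
Click 4 (1,2) count=2: revealed 1 new [(1,2)] -> total=7

Answer: 7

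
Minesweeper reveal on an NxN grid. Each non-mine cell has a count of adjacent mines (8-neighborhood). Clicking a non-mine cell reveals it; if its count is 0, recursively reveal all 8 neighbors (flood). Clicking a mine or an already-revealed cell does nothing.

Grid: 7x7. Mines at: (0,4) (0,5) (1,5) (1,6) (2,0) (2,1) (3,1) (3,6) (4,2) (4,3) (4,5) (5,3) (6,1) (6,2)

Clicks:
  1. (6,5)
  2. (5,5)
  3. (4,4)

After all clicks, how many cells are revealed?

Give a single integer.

Answer: 7

Derivation:
Click 1 (6,5) count=0: revealed 6 new [(5,4) (5,5) (5,6) (6,4) (6,5) (6,6)] -> total=6
Click 2 (5,5) count=1: revealed 0 new [(none)] -> total=6
Click 3 (4,4) count=3: revealed 1 new [(4,4)] -> total=7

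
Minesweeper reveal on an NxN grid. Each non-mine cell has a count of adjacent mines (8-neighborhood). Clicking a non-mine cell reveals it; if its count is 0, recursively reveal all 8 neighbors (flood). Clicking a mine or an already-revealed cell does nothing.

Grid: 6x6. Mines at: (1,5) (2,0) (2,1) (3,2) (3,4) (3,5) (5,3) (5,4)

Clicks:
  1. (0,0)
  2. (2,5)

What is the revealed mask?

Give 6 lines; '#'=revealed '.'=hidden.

Click 1 (0,0) count=0: revealed 13 new [(0,0) (0,1) (0,2) (0,3) (0,4) (1,0) (1,1) (1,2) (1,3) (1,4) (2,2) (2,3) (2,4)] -> total=13
Click 2 (2,5) count=3: revealed 1 new [(2,5)] -> total=14

Answer: #####.
#####.
..####
......
......
......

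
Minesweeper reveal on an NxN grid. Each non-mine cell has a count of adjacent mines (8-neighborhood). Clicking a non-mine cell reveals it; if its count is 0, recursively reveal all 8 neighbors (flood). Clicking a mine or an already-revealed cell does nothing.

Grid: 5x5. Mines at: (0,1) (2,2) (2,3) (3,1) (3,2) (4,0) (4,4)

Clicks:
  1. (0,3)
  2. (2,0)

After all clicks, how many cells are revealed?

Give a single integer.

Click 1 (0,3) count=0: revealed 6 new [(0,2) (0,3) (0,4) (1,2) (1,3) (1,4)] -> total=6
Click 2 (2,0) count=1: revealed 1 new [(2,0)] -> total=7

Answer: 7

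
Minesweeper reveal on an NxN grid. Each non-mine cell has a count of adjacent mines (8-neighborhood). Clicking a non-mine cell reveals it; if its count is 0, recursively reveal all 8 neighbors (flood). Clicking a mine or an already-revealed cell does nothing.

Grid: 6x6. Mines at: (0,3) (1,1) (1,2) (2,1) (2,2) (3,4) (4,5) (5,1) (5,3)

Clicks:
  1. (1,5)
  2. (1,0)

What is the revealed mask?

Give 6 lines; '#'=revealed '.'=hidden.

Click 1 (1,5) count=0: revealed 6 new [(0,4) (0,5) (1,4) (1,5) (2,4) (2,5)] -> total=6
Click 2 (1,0) count=2: revealed 1 new [(1,0)] -> total=7

Answer: ....##
#...##
....##
......
......
......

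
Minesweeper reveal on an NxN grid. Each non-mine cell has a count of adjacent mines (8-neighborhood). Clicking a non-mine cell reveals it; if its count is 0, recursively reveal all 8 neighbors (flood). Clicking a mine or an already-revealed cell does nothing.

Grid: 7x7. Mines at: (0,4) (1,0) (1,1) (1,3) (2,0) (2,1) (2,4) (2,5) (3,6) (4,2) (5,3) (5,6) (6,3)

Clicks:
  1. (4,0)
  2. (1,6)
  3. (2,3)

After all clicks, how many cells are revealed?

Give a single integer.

Answer: 12

Derivation:
Click 1 (4,0) count=0: revealed 10 new [(3,0) (3,1) (4,0) (4,1) (5,0) (5,1) (5,2) (6,0) (6,1) (6,2)] -> total=10
Click 2 (1,6) count=1: revealed 1 new [(1,6)] -> total=11
Click 3 (2,3) count=2: revealed 1 new [(2,3)] -> total=12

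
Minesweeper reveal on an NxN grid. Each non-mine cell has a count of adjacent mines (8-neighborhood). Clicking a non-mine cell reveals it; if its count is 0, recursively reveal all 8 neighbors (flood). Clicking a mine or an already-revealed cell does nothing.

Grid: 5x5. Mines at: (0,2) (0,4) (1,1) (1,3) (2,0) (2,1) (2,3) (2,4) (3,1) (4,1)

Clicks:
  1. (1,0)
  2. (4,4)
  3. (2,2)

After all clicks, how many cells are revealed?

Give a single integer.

Answer: 8

Derivation:
Click 1 (1,0) count=3: revealed 1 new [(1,0)] -> total=1
Click 2 (4,4) count=0: revealed 6 new [(3,2) (3,3) (3,4) (4,2) (4,3) (4,4)] -> total=7
Click 3 (2,2) count=5: revealed 1 new [(2,2)] -> total=8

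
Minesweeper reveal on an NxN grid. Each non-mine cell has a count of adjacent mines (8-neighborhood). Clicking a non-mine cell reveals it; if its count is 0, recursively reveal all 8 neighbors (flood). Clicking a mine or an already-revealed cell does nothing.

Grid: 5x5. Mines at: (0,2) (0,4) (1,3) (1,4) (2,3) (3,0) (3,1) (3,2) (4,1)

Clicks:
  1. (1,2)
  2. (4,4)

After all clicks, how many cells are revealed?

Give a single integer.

Click 1 (1,2) count=3: revealed 1 new [(1,2)] -> total=1
Click 2 (4,4) count=0: revealed 4 new [(3,3) (3,4) (4,3) (4,4)] -> total=5

Answer: 5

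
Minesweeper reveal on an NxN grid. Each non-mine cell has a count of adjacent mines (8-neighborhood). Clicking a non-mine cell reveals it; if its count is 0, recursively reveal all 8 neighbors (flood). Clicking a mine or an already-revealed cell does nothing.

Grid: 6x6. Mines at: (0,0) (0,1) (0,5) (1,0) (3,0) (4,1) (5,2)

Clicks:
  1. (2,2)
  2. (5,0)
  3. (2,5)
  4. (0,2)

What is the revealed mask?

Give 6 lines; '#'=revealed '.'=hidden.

Click 1 (2,2) count=0: revealed 25 new [(0,2) (0,3) (0,4) (1,1) (1,2) (1,3) (1,4) (1,5) (2,1) (2,2) (2,3) (2,4) (2,5) (3,1) (3,2) (3,3) (3,4) (3,5) (4,2) (4,3) (4,4) (4,5) (5,3) (5,4) (5,5)] -> total=25
Click 2 (5,0) count=1: revealed 1 new [(5,0)] -> total=26
Click 3 (2,5) count=0: revealed 0 new [(none)] -> total=26
Click 4 (0,2) count=1: revealed 0 new [(none)] -> total=26

Answer: ..###.
.#####
.#####
.#####
..####
#..###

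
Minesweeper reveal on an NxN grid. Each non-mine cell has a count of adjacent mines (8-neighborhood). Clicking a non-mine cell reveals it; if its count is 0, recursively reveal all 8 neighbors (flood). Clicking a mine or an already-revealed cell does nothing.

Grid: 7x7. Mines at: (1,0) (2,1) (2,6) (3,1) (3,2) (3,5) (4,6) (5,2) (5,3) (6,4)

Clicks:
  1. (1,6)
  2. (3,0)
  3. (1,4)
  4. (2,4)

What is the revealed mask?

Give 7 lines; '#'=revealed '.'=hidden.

Click 1 (1,6) count=1: revealed 1 new [(1,6)] -> total=1
Click 2 (3,0) count=2: revealed 1 new [(3,0)] -> total=2
Click 3 (1,4) count=0: revealed 15 new [(0,1) (0,2) (0,3) (0,4) (0,5) (0,6) (1,1) (1,2) (1,3) (1,4) (1,5) (2,2) (2,3) (2,4) (2,5)] -> total=17
Click 4 (2,4) count=1: revealed 0 new [(none)] -> total=17

Answer: .######
.######
..####.
#......
.......
.......
.......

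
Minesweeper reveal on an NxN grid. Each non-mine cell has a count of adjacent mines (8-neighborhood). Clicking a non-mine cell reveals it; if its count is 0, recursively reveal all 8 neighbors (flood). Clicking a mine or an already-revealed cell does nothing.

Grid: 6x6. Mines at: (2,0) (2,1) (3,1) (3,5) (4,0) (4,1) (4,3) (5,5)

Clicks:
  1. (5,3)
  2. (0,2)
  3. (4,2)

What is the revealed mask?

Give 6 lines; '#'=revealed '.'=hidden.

Answer: ######
######
..####
..###.
..#...
...#..

Derivation:
Click 1 (5,3) count=1: revealed 1 new [(5,3)] -> total=1
Click 2 (0,2) count=0: revealed 19 new [(0,0) (0,1) (0,2) (0,3) (0,4) (0,5) (1,0) (1,1) (1,2) (1,3) (1,4) (1,5) (2,2) (2,3) (2,4) (2,5) (3,2) (3,3) (3,4)] -> total=20
Click 3 (4,2) count=3: revealed 1 new [(4,2)] -> total=21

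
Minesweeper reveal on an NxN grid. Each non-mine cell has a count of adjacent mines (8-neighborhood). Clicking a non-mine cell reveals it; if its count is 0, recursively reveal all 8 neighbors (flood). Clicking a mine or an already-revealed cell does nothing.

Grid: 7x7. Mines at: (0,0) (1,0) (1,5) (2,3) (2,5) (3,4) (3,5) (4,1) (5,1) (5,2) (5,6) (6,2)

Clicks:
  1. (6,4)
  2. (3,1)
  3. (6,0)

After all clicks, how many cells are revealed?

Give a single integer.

Answer: 11

Derivation:
Click 1 (6,4) count=0: revealed 9 new [(4,3) (4,4) (4,5) (5,3) (5,4) (5,5) (6,3) (6,4) (6,5)] -> total=9
Click 2 (3,1) count=1: revealed 1 new [(3,1)] -> total=10
Click 3 (6,0) count=1: revealed 1 new [(6,0)] -> total=11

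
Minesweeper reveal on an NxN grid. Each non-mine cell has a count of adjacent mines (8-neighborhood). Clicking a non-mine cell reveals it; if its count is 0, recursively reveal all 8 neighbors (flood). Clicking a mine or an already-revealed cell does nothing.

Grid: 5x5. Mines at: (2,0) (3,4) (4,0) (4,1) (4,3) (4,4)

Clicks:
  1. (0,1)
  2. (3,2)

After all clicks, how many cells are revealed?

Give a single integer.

Click 1 (0,1) count=0: revealed 17 new [(0,0) (0,1) (0,2) (0,3) (0,4) (1,0) (1,1) (1,2) (1,3) (1,4) (2,1) (2,2) (2,3) (2,4) (3,1) (3,2) (3,3)] -> total=17
Click 2 (3,2) count=2: revealed 0 new [(none)] -> total=17

Answer: 17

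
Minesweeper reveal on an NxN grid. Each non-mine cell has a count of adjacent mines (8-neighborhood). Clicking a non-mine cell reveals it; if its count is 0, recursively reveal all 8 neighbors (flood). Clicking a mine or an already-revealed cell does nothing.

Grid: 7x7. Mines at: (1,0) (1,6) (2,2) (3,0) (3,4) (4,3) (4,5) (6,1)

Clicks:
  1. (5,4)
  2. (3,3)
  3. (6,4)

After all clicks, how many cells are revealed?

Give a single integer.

Answer: 11

Derivation:
Click 1 (5,4) count=2: revealed 1 new [(5,4)] -> total=1
Click 2 (3,3) count=3: revealed 1 new [(3,3)] -> total=2
Click 3 (6,4) count=0: revealed 9 new [(5,2) (5,3) (5,5) (5,6) (6,2) (6,3) (6,4) (6,5) (6,6)] -> total=11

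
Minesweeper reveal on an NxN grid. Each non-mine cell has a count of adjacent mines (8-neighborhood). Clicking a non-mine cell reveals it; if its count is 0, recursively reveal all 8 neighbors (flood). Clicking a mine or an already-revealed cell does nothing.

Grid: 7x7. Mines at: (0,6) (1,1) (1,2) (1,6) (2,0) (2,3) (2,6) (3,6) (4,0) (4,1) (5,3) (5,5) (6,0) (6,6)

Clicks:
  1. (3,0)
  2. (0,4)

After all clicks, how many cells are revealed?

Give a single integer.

Answer: 7

Derivation:
Click 1 (3,0) count=3: revealed 1 new [(3,0)] -> total=1
Click 2 (0,4) count=0: revealed 6 new [(0,3) (0,4) (0,5) (1,3) (1,4) (1,5)] -> total=7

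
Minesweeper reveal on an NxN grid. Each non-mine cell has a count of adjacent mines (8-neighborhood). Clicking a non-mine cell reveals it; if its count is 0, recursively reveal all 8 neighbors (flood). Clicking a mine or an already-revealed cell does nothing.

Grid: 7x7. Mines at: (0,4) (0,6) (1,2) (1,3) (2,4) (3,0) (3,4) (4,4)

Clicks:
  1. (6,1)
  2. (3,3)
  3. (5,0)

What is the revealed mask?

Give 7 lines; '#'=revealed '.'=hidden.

Answer: .......
.....##
.###.##
.###.##
####.##
#######
#######

Derivation:
Click 1 (6,1) count=0: revealed 32 new [(1,5) (1,6) (2,1) (2,2) (2,3) (2,5) (2,6) (3,1) (3,2) (3,3) (3,5) (3,6) (4,0) (4,1) (4,2) (4,3) (4,5) (4,6) (5,0) (5,1) (5,2) (5,3) (5,4) (5,5) (5,6) (6,0) (6,1) (6,2) (6,3) (6,4) (6,5) (6,6)] -> total=32
Click 2 (3,3) count=3: revealed 0 new [(none)] -> total=32
Click 3 (5,0) count=0: revealed 0 new [(none)] -> total=32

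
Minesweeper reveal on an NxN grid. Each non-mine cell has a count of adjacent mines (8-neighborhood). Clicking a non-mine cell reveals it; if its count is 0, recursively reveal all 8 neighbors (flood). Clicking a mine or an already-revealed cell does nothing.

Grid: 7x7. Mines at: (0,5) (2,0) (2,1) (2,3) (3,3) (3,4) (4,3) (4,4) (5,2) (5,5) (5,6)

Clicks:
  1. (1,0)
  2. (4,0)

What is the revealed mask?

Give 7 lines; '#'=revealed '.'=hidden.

Answer: .......
#......
.......
##.....
##.....
##.....
##.....

Derivation:
Click 1 (1,0) count=2: revealed 1 new [(1,0)] -> total=1
Click 2 (4,0) count=0: revealed 8 new [(3,0) (3,1) (4,0) (4,1) (5,0) (5,1) (6,0) (6,1)] -> total=9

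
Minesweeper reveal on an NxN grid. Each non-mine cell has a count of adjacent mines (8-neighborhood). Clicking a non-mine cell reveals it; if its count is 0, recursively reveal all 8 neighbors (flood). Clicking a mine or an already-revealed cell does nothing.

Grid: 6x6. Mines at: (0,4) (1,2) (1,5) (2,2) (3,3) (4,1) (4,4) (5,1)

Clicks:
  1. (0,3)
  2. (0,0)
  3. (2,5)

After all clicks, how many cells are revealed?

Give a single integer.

Answer: 10

Derivation:
Click 1 (0,3) count=2: revealed 1 new [(0,3)] -> total=1
Click 2 (0,0) count=0: revealed 8 new [(0,0) (0,1) (1,0) (1,1) (2,0) (2,1) (3,0) (3,1)] -> total=9
Click 3 (2,5) count=1: revealed 1 new [(2,5)] -> total=10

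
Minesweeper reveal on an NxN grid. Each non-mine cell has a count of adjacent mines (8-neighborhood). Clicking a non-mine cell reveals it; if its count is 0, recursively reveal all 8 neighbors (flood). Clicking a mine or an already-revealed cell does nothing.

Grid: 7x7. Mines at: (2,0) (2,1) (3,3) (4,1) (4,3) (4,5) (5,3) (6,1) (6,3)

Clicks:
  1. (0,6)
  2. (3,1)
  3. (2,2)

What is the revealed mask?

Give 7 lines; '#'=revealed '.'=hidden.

Click 1 (0,6) count=0: revealed 22 new [(0,0) (0,1) (0,2) (0,3) (0,4) (0,5) (0,6) (1,0) (1,1) (1,2) (1,3) (1,4) (1,5) (1,6) (2,2) (2,3) (2,4) (2,5) (2,6) (3,4) (3,5) (3,6)] -> total=22
Click 2 (3,1) count=3: revealed 1 new [(3,1)] -> total=23
Click 3 (2,2) count=2: revealed 0 new [(none)] -> total=23

Answer: #######
#######
..#####
.#..###
.......
.......
.......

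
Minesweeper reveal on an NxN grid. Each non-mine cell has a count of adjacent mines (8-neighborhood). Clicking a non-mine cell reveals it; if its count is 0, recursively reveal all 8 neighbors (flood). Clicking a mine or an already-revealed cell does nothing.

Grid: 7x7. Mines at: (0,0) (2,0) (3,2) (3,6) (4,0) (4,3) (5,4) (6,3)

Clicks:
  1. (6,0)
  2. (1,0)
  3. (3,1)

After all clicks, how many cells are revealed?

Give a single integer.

Answer: 8

Derivation:
Click 1 (6,0) count=0: revealed 6 new [(5,0) (5,1) (5,2) (6,0) (6,1) (6,2)] -> total=6
Click 2 (1,0) count=2: revealed 1 new [(1,0)] -> total=7
Click 3 (3,1) count=3: revealed 1 new [(3,1)] -> total=8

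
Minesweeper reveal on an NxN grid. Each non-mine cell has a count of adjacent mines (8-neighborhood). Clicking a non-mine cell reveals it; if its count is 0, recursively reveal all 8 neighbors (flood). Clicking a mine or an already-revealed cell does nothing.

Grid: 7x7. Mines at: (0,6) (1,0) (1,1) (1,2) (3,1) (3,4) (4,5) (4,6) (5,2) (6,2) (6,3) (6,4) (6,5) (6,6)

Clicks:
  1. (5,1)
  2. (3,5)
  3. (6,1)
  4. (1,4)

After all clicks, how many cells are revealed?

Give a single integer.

Answer: 12

Derivation:
Click 1 (5,1) count=2: revealed 1 new [(5,1)] -> total=1
Click 2 (3,5) count=3: revealed 1 new [(3,5)] -> total=2
Click 3 (6,1) count=2: revealed 1 new [(6,1)] -> total=3
Click 4 (1,4) count=0: revealed 9 new [(0,3) (0,4) (0,5) (1,3) (1,4) (1,5) (2,3) (2,4) (2,5)] -> total=12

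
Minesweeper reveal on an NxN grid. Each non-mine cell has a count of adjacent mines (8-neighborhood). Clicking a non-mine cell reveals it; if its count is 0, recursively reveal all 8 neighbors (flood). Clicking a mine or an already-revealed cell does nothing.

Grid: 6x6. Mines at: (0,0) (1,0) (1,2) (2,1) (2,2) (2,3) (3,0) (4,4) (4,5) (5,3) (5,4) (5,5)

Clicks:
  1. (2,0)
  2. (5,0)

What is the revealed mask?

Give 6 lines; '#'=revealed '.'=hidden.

Click 1 (2,0) count=3: revealed 1 new [(2,0)] -> total=1
Click 2 (5,0) count=0: revealed 6 new [(4,0) (4,1) (4,2) (5,0) (5,1) (5,2)] -> total=7

Answer: ......
......
#.....
......
###...
###...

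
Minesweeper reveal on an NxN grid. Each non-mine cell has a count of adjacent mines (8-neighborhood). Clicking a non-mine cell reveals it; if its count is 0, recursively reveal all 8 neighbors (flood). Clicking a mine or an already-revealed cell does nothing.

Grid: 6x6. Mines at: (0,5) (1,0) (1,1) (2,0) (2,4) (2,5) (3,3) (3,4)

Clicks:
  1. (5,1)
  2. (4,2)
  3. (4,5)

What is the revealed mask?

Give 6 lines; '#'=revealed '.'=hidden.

Click 1 (5,1) count=0: revealed 15 new [(3,0) (3,1) (3,2) (4,0) (4,1) (4,2) (4,3) (4,4) (4,5) (5,0) (5,1) (5,2) (5,3) (5,4) (5,5)] -> total=15
Click 2 (4,2) count=1: revealed 0 new [(none)] -> total=15
Click 3 (4,5) count=1: revealed 0 new [(none)] -> total=15

Answer: ......
......
......
###...
######
######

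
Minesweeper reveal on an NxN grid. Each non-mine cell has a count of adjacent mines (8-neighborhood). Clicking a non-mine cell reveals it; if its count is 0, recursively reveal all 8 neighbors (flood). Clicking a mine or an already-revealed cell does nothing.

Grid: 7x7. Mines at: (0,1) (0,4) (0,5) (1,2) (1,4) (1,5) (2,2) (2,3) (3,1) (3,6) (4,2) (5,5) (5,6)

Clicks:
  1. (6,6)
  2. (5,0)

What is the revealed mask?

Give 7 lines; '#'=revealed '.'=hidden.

Click 1 (6,6) count=2: revealed 1 new [(6,6)] -> total=1
Click 2 (5,0) count=0: revealed 12 new [(4,0) (4,1) (5,0) (5,1) (5,2) (5,3) (5,4) (6,0) (6,1) (6,2) (6,3) (6,4)] -> total=13

Answer: .......
.......
.......
.......
##.....
#####..
#####.#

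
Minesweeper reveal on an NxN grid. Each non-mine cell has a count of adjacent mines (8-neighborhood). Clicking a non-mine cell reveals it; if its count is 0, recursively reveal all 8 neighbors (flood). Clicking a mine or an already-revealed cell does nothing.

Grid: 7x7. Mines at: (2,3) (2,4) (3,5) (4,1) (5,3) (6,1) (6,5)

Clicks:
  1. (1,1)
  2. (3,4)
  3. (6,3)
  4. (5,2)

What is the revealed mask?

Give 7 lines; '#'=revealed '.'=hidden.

Click 1 (1,1) count=0: revealed 22 new [(0,0) (0,1) (0,2) (0,3) (0,4) (0,5) (0,6) (1,0) (1,1) (1,2) (1,3) (1,4) (1,5) (1,6) (2,0) (2,1) (2,2) (2,5) (2,6) (3,0) (3,1) (3,2)] -> total=22
Click 2 (3,4) count=3: revealed 1 new [(3,4)] -> total=23
Click 3 (6,3) count=1: revealed 1 new [(6,3)] -> total=24
Click 4 (5,2) count=3: revealed 1 new [(5,2)] -> total=25

Answer: #######
#######
###..##
###.#..
.......
..#....
...#...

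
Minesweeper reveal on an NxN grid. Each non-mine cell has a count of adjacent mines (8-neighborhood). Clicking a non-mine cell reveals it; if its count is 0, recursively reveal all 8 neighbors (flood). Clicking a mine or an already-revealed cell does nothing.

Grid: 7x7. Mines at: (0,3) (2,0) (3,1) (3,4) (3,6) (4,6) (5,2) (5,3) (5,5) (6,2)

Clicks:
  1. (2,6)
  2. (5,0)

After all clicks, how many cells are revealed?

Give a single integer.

Click 1 (2,6) count=1: revealed 1 new [(2,6)] -> total=1
Click 2 (5,0) count=0: revealed 6 new [(4,0) (4,1) (5,0) (5,1) (6,0) (6,1)] -> total=7

Answer: 7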